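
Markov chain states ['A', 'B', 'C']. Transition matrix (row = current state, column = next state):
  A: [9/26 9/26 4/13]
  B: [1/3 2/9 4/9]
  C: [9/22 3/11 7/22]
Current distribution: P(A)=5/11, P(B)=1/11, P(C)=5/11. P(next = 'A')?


P(next=A) = Σᵢ P(now=i)×P(i→A)
= 5/11×9/26 + 1/11×1/3 + 5/11×9/22
= 45/286 + 1/33 + 45/242 = 1763/4719

P = 1763/4719 ≈ 0.3736


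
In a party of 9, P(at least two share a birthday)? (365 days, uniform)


P(all different) = Π(365-i)/365 for i=0..8
= 0.905376
P(match) = 1 - 0.905376 = 0.094624

P ≈ 0.0946 ≈ 9.46%


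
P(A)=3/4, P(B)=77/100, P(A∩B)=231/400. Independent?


P(A)×P(B) = 231/400
P(A∩B) = 231/400
Equal ✓ → Independent

Yes, independent


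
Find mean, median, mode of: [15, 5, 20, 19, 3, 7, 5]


Sorted: [3, 5, 5, 7, 15, 19, 20]
Mean = 74/7
Median = 7
Freq: {15: 1, 5: 2, 20: 1, 19: 1, 3: 1, 7: 1}
Mode: [5]

Mean=74/7, Median=7, Mode=5


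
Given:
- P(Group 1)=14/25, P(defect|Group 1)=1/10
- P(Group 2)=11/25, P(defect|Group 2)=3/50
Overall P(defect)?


P(B) = Σ P(B|Aᵢ)×P(Aᵢ)
  1/10×14/25 = 7/125
  3/50×11/25 = 33/1250
Sum = 103/1250

P(defect) = 103/1250 ≈ 8.24%


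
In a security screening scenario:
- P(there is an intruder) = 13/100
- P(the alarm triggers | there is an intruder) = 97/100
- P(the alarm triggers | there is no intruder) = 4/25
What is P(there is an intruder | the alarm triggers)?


Using Bayes' theorem:
P(A|B) = P(B|A)·P(A) / P(B)

P(the alarm triggers) = 97/100 × 13/100 + 4/25 × 87/100
= 1261/10000 + 87/625 = 2653/10000

P(there is an intruder|the alarm triggers) = (1261/10000) / (2653/10000) = 1261/2653

P(there is an intruder|the alarm triggers) = 1261/2653 ≈ 47.53%


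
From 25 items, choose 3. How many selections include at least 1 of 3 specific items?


Complement: C(25,3) - C(22,3) = 2300 - 1540 = 760

760


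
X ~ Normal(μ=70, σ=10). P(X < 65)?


z = (65-70)/10 = -0.5
P(Z < -0.5) = 0.3085

P(X < 65) ≈ 0.3085


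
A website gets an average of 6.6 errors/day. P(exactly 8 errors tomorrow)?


Poisson(λ=6.6): P(X=8) = e^(-λ)×λ^k/k!
= e^(-6.6) × 6.6^8 / 8!
≈ 0.001360368038 × 3600406.0627 / 40320 ≈ 0.121475

P(X=8) ≈ 0.121475 ≈ 12.15%


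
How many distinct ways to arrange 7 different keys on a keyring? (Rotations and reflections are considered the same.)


Free circular arrangements: rotations and reflections both identified.
(n-1)!/2 = 6!/2 = 720/2 = 360

360


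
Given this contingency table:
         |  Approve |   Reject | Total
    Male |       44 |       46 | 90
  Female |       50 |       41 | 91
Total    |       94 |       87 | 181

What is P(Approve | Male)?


P(Approve | Male) = 44/(44+46) = 44/90 = 22/45

P(Approve|Male) = 22/45 ≈ 48.89%


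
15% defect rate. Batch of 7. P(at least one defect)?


P(all good) = (17/20)^7 = 410338673/1280000000
P(≥1 defect) = 869661327/1280000000

P = 869661327/1280000000 ≈ 67.94%


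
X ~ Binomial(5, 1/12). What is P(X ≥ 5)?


P(X ≥ 5) = Σ P(X=i) for i=5..5
P(X=5) = 1/248832
Sum = 1/248832

P(X ≥ 5) = 1/248832 ≈ 0.00%


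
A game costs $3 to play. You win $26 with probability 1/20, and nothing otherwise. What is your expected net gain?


E[gain] = (26-3)×1/20 + (-3)×19/20
= 23/20 - 57/20 = -17/10

Expected net gain = $-17/10 ≈ $-1.70


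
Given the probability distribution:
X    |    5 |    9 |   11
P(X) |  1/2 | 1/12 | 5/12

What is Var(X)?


E[X] = 47/6
E[X²] = 209/3
Var(X) = E[X²] - (E[X])² = 209/3 - 2209/36 = 299/36

Var(X) = 299/36 ≈ 8.3056


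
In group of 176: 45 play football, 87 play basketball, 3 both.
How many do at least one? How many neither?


|A∪B| = 45+87-3 = 129
Neither = 176-129 = 47

At least one: 129; Neither: 47


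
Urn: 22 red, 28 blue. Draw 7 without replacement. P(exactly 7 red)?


Hypergeometric: C(22,7)×C(28,0)/C(50,7)
= 170544×1/99884400 = 323/189175

P(X=7) = 323/189175 ≈ 0.17%


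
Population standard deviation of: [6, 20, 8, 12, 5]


Mean = 51/5
  (6-51/5)²=441/25
  (20-51/5)²=2401/25
  (8-51/5)²=121/25
  (12-51/5)²=81/25
  (5-51/5)²=676/25
Σ(x-μ)² = 744/5
σ² = (744/5)/5 = 744/25

σ = √(744/25) ≈ 5.4553


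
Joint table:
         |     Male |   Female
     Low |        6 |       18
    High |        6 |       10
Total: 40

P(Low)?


P(Low) = (6+18)/40 = 24/40 = 3/5

P(Low) = 3/5 ≈ 60.00%


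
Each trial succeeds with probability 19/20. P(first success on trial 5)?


Geometric: P(X=5) = (1-p)^(k-1)×p = (1/20)^4×19/20 = 19/3200000

P(X=5) = 19/3200000 ≈ 0.00%


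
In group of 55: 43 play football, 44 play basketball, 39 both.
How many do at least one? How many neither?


|A∪B| = 43+44-39 = 48
Neither = 55-48 = 7

At least one: 48; Neither: 7


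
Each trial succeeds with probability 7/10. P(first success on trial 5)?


Geometric: P(X=5) = (1-p)^(k-1)×p = (3/10)^4×7/10 = 567/100000

P(X=5) = 567/100000 ≈ 0.57%


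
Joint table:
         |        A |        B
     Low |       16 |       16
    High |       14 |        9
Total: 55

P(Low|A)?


P(Low|A) = 16/(16+14) = 16/30 = 8/15

P = 8/15 ≈ 53.33%


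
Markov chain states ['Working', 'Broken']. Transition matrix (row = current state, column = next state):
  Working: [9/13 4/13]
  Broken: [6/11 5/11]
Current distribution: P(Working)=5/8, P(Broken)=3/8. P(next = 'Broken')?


P(next=Broken) = Σᵢ P(now=i)×P(i→Broken)
= 5/8×4/13 + 3/8×5/11
= 5/26 + 15/88 = 415/1144

P = 415/1144 ≈ 0.3628


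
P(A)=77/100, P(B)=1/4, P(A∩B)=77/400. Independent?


P(A)×P(B) = 77/400
P(A∩B) = 77/400
Equal ✓ → Independent

Yes, independent


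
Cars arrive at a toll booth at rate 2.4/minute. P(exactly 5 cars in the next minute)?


Poisson(λ=2.4): P(X=5) = e^(-λ)×λ^k/k!
= e^(-2.4) × 2.4^5 / 5!
≈ 0.09071795329 × 79.62624 / 120 ≈ 0.060196

P(X=5) ≈ 0.060196 ≈ 6.02%


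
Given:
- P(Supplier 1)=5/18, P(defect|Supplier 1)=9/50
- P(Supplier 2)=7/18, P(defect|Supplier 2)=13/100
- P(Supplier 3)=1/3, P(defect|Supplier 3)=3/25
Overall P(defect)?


P(B) = Σ P(B|Aᵢ)×P(Aᵢ)
  9/50×5/18 = 1/20
  13/100×7/18 = 91/1800
  3/25×1/3 = 1/25
Sum = 253/1800

P(defect) = 253/1800 ≈ 14.06%


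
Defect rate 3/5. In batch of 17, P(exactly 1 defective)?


Binomial: P(X=1) = C(17,1)×p^1×(1-p)^16
= 17 × 3/5 × 65536/152587890625 = 3342336/762939453125

P(X=1) = 3342336/762939453125 ≈ 0.00%


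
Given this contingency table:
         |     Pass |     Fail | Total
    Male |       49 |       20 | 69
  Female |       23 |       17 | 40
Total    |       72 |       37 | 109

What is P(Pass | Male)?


P(Pass | Male) = 49/(49+20) = 49/69

P(Pass|Male) = 49/69 ≈ 71.01%


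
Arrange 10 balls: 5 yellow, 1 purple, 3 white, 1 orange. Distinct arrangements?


10!/(5!×1!×3!×1!) = 5040

5040


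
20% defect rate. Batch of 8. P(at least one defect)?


P(all good) = (4/5)^8 = 65536/390625
P(≥1 defect) = 325089/390625

P = 325089/390625 ≈ 83.22%


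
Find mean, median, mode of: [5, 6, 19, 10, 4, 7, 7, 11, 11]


Sorted: [4, 5, 6, 7, 7, 10, 11, 11, 19]
Mean = 80/9
Median = 7
Freq: {5: 1, 6: 1, 19: 1, 10: 1, 4: 1, 7: 2, 11: 2}
Mode: [7, 11]

Mean=80/9, Median=7, Mode=[7, 11]


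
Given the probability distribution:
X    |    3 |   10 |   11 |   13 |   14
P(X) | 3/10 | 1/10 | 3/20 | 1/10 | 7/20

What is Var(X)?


E[X] = 39/4
E[X²] = 2327/20
Var(X) = E[X²] - (E[X])² = 2327/20 - 1521/16 = 1703/80

Var(X) = 1703/80 ≈ 21.2875


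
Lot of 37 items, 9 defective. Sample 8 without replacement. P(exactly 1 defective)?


Hypergeometric: C(9,1)×C(28,7)/C(37,8)
= 9×1184040/38608020 = 5382/19499

P(X=1) = 5382/19499 ≈ 27.60%


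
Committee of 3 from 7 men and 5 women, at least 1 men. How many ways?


Count by #men:
  1M,2W: C(7,1)×C(5,2)=70
  2M,1W: C(7,2)×C(5,1)=105
  3M,0W: C(7,3)×C(5,0)=35
Total = 210

210


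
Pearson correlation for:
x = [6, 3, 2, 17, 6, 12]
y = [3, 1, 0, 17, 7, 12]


n=6, Σx=46, Σy=40, Σxy=496, Σx²=518, Σy²=492
r = (6×496 - 46×40)/√((6×518 - 46²)(6×492 - 40²))
= 1136/√(992×1352) = 1136/√1341184 ≈ 1136/1158.0950 ≈ 0.9809

r ≈ 0.9809


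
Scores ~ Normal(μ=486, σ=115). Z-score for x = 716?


z = (x - μ)/σ = (716 - 486)/115 = 2.0

z = 2.0


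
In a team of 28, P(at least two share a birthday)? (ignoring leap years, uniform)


P(all different) = Π(365-i)/365 for i=0..27
= 0.345539
P(match) = 1 - 0.345539 = 0.654461

P ≈ 0.6545 ≈ 65.45%


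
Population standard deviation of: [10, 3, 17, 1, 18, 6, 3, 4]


Mean = 62/8 = 31/4
  (10-31/4)²=81/16
  (3-31/4)²=361/16
  (17-31/4)²=1369/16
  (1-31/4)²=729/16
  (18-31/4)²=1681/16
  (6-31/4)²=49/16
  (3-31/4)²=361/16
  (4-31/4)²=225/16
Σ(x-μ)² = 607/2
σ² = (607/2)/8 = 607/16

σ = √(607/16) ≈ 6.1593


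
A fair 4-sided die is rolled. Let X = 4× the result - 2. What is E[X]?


E[die] = (1+4)/2 = 5/2
E[X] = 4×5/2 - 2 = 8

E[X] = 8


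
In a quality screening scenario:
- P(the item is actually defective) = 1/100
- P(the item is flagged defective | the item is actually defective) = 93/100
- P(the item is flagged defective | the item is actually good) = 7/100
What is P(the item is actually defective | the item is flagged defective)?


Using Bayes' theorem:
P(A|B) = P(B|A)·P(A) / P(B)

P(the item is flagged defective) = 93/100 × 1/100 + 7/100 × 99/100
= 93/10000 + 693/10000 = 393/5000

P(the item is actually defective|the item is flagged defective) = (93/10000) / (393/5000) = 31/262

P(the item is actually defective|the item is flagged defective) = 31/262 ≈ 11.83%


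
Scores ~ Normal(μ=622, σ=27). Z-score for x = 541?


z = (x - μ)/σ = (541 - 622)/27 = -3.0

z = -3.0


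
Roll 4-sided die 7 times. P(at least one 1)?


P(no 1)^7 = (3/4)^7 = 2187/16384
P(≥1) = 1 - 2187/16384 = 14197/16384

P = 14197/16384 ≈ 86.65%


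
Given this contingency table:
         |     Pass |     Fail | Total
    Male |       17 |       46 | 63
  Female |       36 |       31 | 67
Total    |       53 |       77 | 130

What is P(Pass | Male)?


P(Pass | Male) = 17/(17+46) = 17/63

P(Pass|Male) = 17/63 ≈ 26.98%


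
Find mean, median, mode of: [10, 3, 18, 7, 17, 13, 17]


Sorted: [3, 7, 10, 13, 17, 17, 18]
Mean = 85/7
Median = 13
Freq: {10: 1, 3: 1, 18: 1, 7: 1, 17: 2, 13: 1}
Mode: [17]

Mean=85/7, Median=13, Mode=17


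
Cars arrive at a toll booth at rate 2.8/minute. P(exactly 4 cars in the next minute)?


Poisson(λ=2.8): P(X=4) = e^(-λ)×λ^k/k!
= e^(-2.8) × 2.8^4 / 4!
≈ 0.06081006263 × 61.4656 / 24 ≈ 0.155739

P(X=4) ≈ 0.155739 ≈ 15.57%


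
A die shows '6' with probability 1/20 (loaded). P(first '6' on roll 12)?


Geometric: P(X=12) = (1-p)^(k-1)×p = (19/20)^11×1/20 = 116490258898219/4096000000000000

P(X=12) = 116490258898219/4096000000000000 ≈ 2.84%


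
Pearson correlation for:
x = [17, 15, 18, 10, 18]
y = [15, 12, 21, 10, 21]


n=5, Σx=78, Σy=79, Σxy=1291, Σx²=1262, Σy²=1351
r = (5×1291 - 78×79)/√((5×1262 - 78²)(5×1351 - 79²))
= 293/√(226×514) = 293/√116164 ≈ 293/340.8284 ≈ 0.8597

r ≈ 0.8597


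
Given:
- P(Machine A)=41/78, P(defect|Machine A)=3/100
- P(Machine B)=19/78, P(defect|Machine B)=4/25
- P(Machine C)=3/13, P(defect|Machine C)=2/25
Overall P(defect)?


P(B) = Σ P(B|Aᵢ)×P(Aᵢ)
  3/100×41/78 = 41/2600
  4/25×19/78 = 38/975
  2/25×3/13 = 6/325
Sum = 571/7800

P(defect) = 571/7800 ≈ 7.32%


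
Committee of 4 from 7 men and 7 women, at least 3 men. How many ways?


Count by #men:
  3M,1W: C(7,3)×C(7,1)=245
  4M,0W: C(7,4)×C(7,0)=35
Total = 280

280


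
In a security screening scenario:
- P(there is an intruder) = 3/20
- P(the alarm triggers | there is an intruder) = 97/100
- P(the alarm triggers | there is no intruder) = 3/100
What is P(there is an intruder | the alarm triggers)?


Using Bayes' theorem:
P(A|B) = P(B|A)·P(A) / P(B)

P(the alarm triggers) = 97/100 × 3/20 + 3/100 × 17/20
= 291/2000 + 51/2000 = 171/1000

P(there is an intruder|the alarm triggers) = (291/2000) / (171/1000) = 97/114

P(there is an intruder|the alarm triggers) = 97/114 ≈ 85.09%


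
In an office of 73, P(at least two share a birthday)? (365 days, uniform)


P(all different) = Π(365-i)/365 for i=0..72
= 0.000439
P(match) = 1 - 0.000439 = 0.999561

P ≈ 0.9996 ≈ 99.96%


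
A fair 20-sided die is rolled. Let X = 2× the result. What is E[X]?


E[die] = (1+20)/2 = 21/2
E[X] = 2 × 21/2 = 21

E[X] = 21


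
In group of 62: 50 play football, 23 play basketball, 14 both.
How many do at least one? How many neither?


|A∪B| = 50+23-14 = 59
Neither = 62-59 = 3

At least one: 59; Neither: 3


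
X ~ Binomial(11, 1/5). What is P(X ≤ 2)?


P(X ≤ 2) = Σ P(X=i) for i=0..2
P(X=0) = 4194304/48828125
P(X=1) = 11534336/48828125
P(X=2) = 2883584/9765625
Sum = 6029312/9765625

P(X ≤ 2) = 6029312/9765625 ≈ 61.74%


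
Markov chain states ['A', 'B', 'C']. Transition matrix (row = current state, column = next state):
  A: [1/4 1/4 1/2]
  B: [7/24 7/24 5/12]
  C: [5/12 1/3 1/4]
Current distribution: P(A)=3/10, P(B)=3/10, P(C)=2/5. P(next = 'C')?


P(next=C) = Σᵢ P(now=i)×P(i→C)
= 3/10×1/2 + 3/10×5/12 + 2/5×1/4
= 3/20 + 1/8 + 1/10 = 3/8

P = 3/8 ≈ 0.3750


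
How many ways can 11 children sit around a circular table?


Circular arrangements of 11 distinct objects: fix one position to break rotational symmetry.
(n-1)! = 10! = 3628800

3628800


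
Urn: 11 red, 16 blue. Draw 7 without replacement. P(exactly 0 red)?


Hypergeometric: C(11,0)×C(16,7)/C(27,7)
= 1×11440/888030 = 8/621

P(X=0) = 8/621 ≈ 1.29%


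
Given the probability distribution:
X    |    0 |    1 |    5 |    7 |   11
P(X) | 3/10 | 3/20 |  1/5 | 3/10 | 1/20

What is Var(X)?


E[X] = 19/5
E[X²] = 259/10
Var(X) = E[X²] - (E[X])² = 259/10 - 361/25 = 573/50

Var(X) = 573/50 ≈ 11.4600


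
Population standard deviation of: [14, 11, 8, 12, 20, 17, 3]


Mean = 85/7
  (14-85/7)²=169/49
  (11-85/7)²=64/49
  (8-85/7)²=841/49
  (12-85/7)²=1/49
  (20-85/7)²=3025/49
  (17-85/7)²=1156/49
  (3-85/7)²=4096/49
Σ(x-μ)² = 1336/7
σ² = (1336/7)/7 = 1336/49

σ = √(1336/49) ≈ 5.2216


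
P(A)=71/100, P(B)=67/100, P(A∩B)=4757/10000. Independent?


P(A)×P(B) = 4757/10000
P(A∩B) = 4757/10000
Equal ✓ → Independent

Yes, independent


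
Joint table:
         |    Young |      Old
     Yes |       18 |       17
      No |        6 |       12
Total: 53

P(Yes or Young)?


P(Yes∨Young) = P(Yes) + P(Young) - P(Yes∧Young)
= (35 + 24 - 18)/53 = 41/53

P = 41/53 ≈ 77.36%


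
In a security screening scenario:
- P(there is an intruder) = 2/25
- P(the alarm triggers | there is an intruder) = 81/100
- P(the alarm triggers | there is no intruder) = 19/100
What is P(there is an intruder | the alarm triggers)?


Using Bayes' theorem:
P(A|B) = P(B|A)·P(A) / P(B)

P(the alarm triggers) = 81/100 × 2/25 + 19/100 × 23/25
= 81/1250 + 437/2500 = 599/2500

P(there is an intruder|the alarm triggers) = (81/1250) / (599/2500) = 162/599

P(there is an intruder|the alarm triggers) = 162/599 ≈ 27.05%


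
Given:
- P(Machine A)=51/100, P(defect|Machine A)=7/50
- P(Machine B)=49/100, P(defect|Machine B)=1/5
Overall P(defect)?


P(B) = Σ P(B|Aᵢ)×P(Aᵢ)
  7/50×51/100 = 357/5000
  1/5×49/100 = 49/500
Sum = 847/5000

P(defect) = 847/5000 ≈ 16.94%


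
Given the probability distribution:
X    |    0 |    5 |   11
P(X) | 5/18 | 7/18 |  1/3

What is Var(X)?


E[X] = 101/18
E[X²] = 901/18
Var(X) = E[X²] - (E[X])² = 901/18 - 10201/324 = 6017/324

Var(X) = 6017/324 ≈ 18.5710


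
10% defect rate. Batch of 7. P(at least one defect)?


P(all good) = (9/10)^7 = 4782969/10000000
P(≥1 defect) = 5217031/10000000

P = 5217031/10000000 ≈ 52.17%


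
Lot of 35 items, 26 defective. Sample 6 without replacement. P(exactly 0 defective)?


Hypergeometric: C(26,0)×C(9,6)/C(35,6)
= 1×84/1623160 = 3/57970

P(X=0) = 3/57970 ≈ 0.01%


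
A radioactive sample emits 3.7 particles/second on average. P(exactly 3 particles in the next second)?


Poisson(λ=3.7): P(X=3) = e^(-λ)×λ^k/k!
= e^(-3.7) × 3.7^3 / 3!
≈ 0.02472352647 × 50.653 / 6 ≈ 0.208720

P(X=3) ≈ 0.208720 ≈ 20.87%


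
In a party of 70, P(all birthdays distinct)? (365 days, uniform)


P(all different) = Π(365-i)/365 for i=0..69
= (365/365)×(364/365)×...×(296/365)
= 0.000840

P ≈ 0.0008 ≈ 0.08%


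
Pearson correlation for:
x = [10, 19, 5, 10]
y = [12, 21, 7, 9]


n=4, Σx=44, Σy=49, Σxy=644, Σx²=586, Σy²=715
r = (4×644 - 44×49)/√((4×586 - 44²)(4×715 - 49²))
= 420/√(408×459) = 420/√187272 ≈ 420/432.7494 ≈ 0.9705

r ≈ 0.9705


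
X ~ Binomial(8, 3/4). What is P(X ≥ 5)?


P(X ≥ 5) = Σ P(X=i) for i=5..8
P(X=5) = 1701/8192
P(X=6) = 5103/16384
P(X=7) = 2187/8192
P(X=8) = 6561/65536
Sum = 58077/65536

P(X ≥ 5) = 58077/65536 ≈ 88.62%


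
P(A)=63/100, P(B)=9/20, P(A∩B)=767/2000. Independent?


P(A)×P(B) = 567/2000
P(A∩B) = 767/2000
Not equal → NOT independent

No, not independent


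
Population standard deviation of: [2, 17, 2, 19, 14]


Mean = 54/5
  (2-54/5)²=1936/25
  (17-54/5)²=961/25
  (2-54/5)²=1936/25
  (19-54/5)²=1681/25
  (14-54/5)²=256/25
Σ(x-μ)² = 1354/5
σ² = (1354/5)/5 = 1354/25

σ = √(1354/25) ≈ 7.3593


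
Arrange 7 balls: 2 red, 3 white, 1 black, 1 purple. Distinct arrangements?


7!/(2!×3!×1!×1!) = 420

420


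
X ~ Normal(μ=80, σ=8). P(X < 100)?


z = (100-80)/8 = 2.5
P(Z < 2.5) = 0.9938

P(X < 100) ≈ 0.9938


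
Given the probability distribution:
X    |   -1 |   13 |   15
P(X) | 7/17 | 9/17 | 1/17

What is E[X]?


E[X] = Σ x·P(X=x)
= (-1)×(7/17) + (13)×(9/17) + (15)×(1/17)
= 125/17

E[X] = 125/17


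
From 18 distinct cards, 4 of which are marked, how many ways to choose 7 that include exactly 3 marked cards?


Choose 3 of the 4 marked cards and 4 of the other 14 cards:
C(4,3)×C(14,4) = 4×1001 = 4004

4004


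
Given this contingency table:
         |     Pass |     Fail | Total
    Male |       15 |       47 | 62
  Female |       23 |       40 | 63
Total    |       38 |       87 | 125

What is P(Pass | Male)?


P(Pass | Male) = 15/(15+47) = 15/62

P(Pass|Male) = 15/62 ≈ 24.19%


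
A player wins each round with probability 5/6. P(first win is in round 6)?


Geometric: P(X=6) = (1-p)^(k-1)×p = (1/6)^5×5/6 = 5/46656

P(X=6) = 5/46656 ≈ 0.01%


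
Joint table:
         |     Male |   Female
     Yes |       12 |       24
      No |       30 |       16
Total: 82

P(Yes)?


P(Yes) = (12+24)/82 = 36/82 = 18/41

P(Yes) = 18/41 ≈ 43.90%


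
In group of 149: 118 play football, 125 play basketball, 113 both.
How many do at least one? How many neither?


|A∪B| = 118+125-113 = 130
Neither = 149-130 = 19

At least one: 130; Neither: 19


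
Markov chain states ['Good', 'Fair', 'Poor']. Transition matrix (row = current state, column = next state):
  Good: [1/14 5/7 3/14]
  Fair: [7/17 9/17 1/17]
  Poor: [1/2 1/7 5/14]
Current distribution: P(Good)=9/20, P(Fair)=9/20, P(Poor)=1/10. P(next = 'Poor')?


P(next=Poor) = Σᵢ P(now=i)×P(i→Poor)
= 9/20×3/14 + 9/20×1/17 + 1/10×5/14
= 27/280 + 9/340 + 1/28 = 151/952

P = 151/952 ≈ 0.1586


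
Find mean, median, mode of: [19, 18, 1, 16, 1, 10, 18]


Sorted: [1, 1, 10, 16, 18, 18, 19]
Mean = 83/7
Median = 16
Freq: {19: 1, 18: 2, 1: 2, 16: 1, 10: 1}
Mode: [1, 18]

Mean=83/7, Median=16, Mode=[1, 18]


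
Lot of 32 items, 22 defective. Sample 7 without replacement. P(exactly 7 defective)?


Hypergeometric: C(22,7)×C(10,0)/C(32,7)
= 170544×1/3365856 = 3553/70122

P(X=7) = 3553/70122 ≈ 5.07%


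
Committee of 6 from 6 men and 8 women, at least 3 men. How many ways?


Count by #men:
  3M,3W: C(6,3)×C(8,3)=1120
  4M,2W: C(6,4)×C(8,2)=420
  5M,1W: C(6,5)×C(8,1)=48
  6M,0W: C(6,6)×C(8,0)=1
Total = 1589

1589


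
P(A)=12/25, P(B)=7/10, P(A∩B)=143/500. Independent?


P(A)×P(B) = 42/125
P(A∩B) = 143/500
Not equal → NOT independent

No, not independent


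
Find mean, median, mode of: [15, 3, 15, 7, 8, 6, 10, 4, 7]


Sorted: [3, 4, 6, 7, 7, 8, 10, 15, 15]
Mean = 75/9 = 25/3
Median = 7
Freq: {15: 2, 3: 1, 7: 2, 8: 1, 6: 1, 10: 1, 4: 1}
Mode: [7, 15]

Mean=25/3, Median=7, Mode=[7, 15]


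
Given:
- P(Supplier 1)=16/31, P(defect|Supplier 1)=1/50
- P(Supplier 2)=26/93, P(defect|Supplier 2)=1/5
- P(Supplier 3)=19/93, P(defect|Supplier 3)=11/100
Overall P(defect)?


P(B) = Σ P(B|Aᵢ)×P(Aᵢ)
  1/50×16/31 = 8/775
  1/5×26/93 = 26/465
  11/100×19/93 = 209/9300
Sum = 11/124

P(defect) = 11/124 ≈ 8.87%


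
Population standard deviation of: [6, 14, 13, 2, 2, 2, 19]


Mean = 58/7
  (6-58/7)²=256/49
  (14-58/7)²=1600/49
  (13-58/7)²=1089/49
  (2-58/7)²=1936/49
  (2-58/7)²=1936/49
  (2-58/7)²=1936/49
  (19-58/7)²=5625/49
Σ(x-μ)² = 2054/7
σ² = (2054/7)/7 = 2054/49

σ = √(2054/49) ≈ 6.4744


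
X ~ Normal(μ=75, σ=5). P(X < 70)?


z = (70-75)/5 = -1.0
P(Z < -1.0) = 0.1587

P(X < 70) ≈ 0.1587


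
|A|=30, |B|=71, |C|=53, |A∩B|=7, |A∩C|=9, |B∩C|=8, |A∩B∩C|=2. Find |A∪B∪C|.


|A∪B∪C| = 30+71+53-7-9-8+2 = 132

|A∪B∪C| = 132


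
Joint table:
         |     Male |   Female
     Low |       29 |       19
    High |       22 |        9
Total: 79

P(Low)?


P(Low) = (29+19)/79 = 48/79

P(Low) = 48/79 ≈ 60.76%


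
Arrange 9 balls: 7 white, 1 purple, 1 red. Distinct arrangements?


9!/(7!×1!×1!) = 72

72


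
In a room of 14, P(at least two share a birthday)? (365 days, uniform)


P(all different) = Π(365-i)/365 for i=0..13
= 0.776897
P(match) = 1 - 0.776897 = 0.223103

P ≈ 0.2231 ≈ 22.31%


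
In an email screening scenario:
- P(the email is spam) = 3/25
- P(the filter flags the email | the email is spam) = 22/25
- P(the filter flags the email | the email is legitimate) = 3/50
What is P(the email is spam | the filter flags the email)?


Using Bayes' theorem:
P(A|B) = P(B|A)·P(A) / P(B)

P(the filter flags the email) = 22/25 × 3/25 + 3/50 × 22/25
= 66/625 + 33/625 = 99/625

P(the email is spam|the filter flags the email) = (66/625) / (99/625) = 2/3

P(the email is spam|the filter flags the email) = 2/3 ≈ 66.67%


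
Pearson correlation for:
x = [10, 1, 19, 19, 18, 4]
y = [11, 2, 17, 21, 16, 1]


n=6, Σx=71, Σy=68, Σxy=1126, Σx²=1163, Σy²=1112
r = (6×1126 - 71×68)/√((6×1163 - 71²)(6×1112 - 68²))
= 1928/√(1937×2048) = 1928/√3966976 ≈ 1928/1991.7269 ≈ 0.9680

r ≈ 0.9680


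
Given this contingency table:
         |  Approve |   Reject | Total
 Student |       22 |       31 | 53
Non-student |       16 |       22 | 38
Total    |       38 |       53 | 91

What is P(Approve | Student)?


P(Approve | Student) = 22/(22+31) = 22/53

P(Approve|Student) = 22/53 ≈ 41.51%


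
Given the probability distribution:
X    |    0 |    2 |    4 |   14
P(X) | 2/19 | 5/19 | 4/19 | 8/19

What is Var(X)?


E[X] = 138/19
E[X²] = 1652/19
Var(X) = E[X²] - (E[X])² = 1652/19 - 19044/361 = 12344/361

Var(X) = 12344/361 ≈ 34.1939


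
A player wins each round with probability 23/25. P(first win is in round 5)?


Geometric: P(X=5) = (1-p)^(k-1)×p = (2/25)^4×23/25 = 368/9765625

P(X=5) = 368/9765625 ≈ 0.00%


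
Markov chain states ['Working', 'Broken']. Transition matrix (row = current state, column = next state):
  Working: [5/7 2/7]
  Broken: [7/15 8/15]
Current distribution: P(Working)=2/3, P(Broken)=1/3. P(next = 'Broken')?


P(next=Broken) = Σᵢ P(now=i)×P(i→Broken)
= 2/3×2/7 + 1/3×8/15
= 4/21 + 8/45 = 116/315

P = 116/315 ≈ 0.3683


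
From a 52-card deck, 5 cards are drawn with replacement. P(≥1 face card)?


P(not a face card) = 40/52 = 10/13
P(none in 5 draws) = (10/13)^5 = 100000/371293
P(≥1 face card) = 1 - 100000/371293 = 271293/371293

P = 271293/371293 ≈ 73.07%


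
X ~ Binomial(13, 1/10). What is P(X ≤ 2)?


P(X ≤ 2) = Σ P(X=i) for i=0..2
P(X=0) = 2541865828329/10000000000000
P(X=1) = 3671583974253/10000000000000
P(X=2) = 1223861324751/5000000000000
Sum = 2165293113021/2500000000000

P(X ≤ 2) = 2165293113021/2500000000000 ≈ 86.61%


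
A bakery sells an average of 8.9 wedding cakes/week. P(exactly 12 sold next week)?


Poisson(λ=8.9): P(X=12) = e^(-λ)×λ^k/k!
= e^(-8.9) × 8.9^12 / 12!
≈ 0.0001363889265 × 246990403565 / 479001600 ≈ 0.070327

P(X=12) ≈ 0.070327 ≈ 7.03%


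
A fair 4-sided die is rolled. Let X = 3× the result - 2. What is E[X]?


E[die] = (1+4)/2 = 5/2
E[X] = 3×5/2 - 2 = 11/2

E[X] = 11/2


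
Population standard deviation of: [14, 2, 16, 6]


Mean = 38/4 = 19/2
  (14-19/2)²=81/4
  (2-19/2)²=225/4
  (16-19/2)²=169/4
  (6-19/2)²=49/4
Σ(x-μ)² = 131
σ² = 131/4

σ = √(131/4) ≈ 5.7228


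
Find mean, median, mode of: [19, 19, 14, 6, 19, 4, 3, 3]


Sorted: [3, 3, 4, 6, 14, 19, 19, 19]
Mean = 87/8
Median = 10
Freq: {19: 3, 14: 1, 6: 1, 4: 1, 3: 2}
Mode: [19]

Mean=87/8, Median=10, Mode=19


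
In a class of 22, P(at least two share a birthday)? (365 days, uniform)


P(all different) = Π(365-i)/365 for i=0..21
= 0.524305
P(match) = 1 - 0.524305 = 0.475695

P ≈ 0.4757 ≈ 47.57%


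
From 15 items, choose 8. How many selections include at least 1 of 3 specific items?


Complement: C(15,8) - C(12,8) = 6435 - 495 = 5940

5940


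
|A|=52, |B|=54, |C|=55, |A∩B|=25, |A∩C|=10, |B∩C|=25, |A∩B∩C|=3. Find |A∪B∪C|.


|A∪B∪C| = 52+54+55-25-10-25+3 = 104

|A∪B∪C| = 104


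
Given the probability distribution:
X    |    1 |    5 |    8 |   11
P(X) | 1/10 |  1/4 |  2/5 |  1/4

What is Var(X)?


E[X] = 73/10
E[X²] = 311/5
Var(X) = E[X²] - (E[X])² = 311/5 - 5329/100 = 891/100

Var(X) = 891/100 ≈ 8.9100


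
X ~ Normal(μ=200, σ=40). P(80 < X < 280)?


z₁=(80-200)/40=-3.0, z₂=(280-200)/40=2.0
P = Φ(2.0) - Φ(-3.0) = 0.977250 - 0.001350 = 0.975900 ≈ 0.9759

P(80 < X < 280) ≈ 0.9759


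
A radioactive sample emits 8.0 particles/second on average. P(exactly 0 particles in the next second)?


Poisson(λ=8.0): P(X=0) = e^(-λ)×λ^k/k!
= e^(-8.0) × 8.0^0 / 0!
≈ 0.0003354626279 × 1 / 1 ≈ 0.000335

P(X=0) ≈ 0.000335 ≈ 0.03%


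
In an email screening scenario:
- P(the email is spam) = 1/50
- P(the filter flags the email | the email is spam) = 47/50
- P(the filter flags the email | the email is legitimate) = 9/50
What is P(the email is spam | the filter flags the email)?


Using Bayes' theorem:
P(A|B) = P(B|A)·P(A) / P(B)

P(the filter flags the email) = 47/50 × 1/50 + 9/50 × 49/50
= 47/2500 + 441/2500 = 122/625

P(the email is spam|the filter flags the email) = (47/2500) / (122/625) = 47/488

P(the email is spam|the filter flags the email) = 47/488 ≈ 9.63%


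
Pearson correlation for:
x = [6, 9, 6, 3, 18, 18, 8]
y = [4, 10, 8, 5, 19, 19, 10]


n=7, Σx=68, Σy=75, Σxy=941, Σx²=874, Σy²=1027
r = (7×941 - 68×75)/√((7×874 - 68²)(7×1027 - 75²))
= 1487/√(1494×1564) = 1487/√2336616 ≈ 1487/1528.5994 ≈ 0.9728

r ≈ 0.9728


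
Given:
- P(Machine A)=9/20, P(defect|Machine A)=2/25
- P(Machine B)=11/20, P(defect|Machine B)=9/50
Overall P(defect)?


P(B) = Σ P(B|Aᵢ)×P(Aᵢ)
  2/25×9/20 = 9/250
  9/50×11/20 = 99/1000
Sum = 27/200

P(defect) = 27/200 ≈ 13.50%


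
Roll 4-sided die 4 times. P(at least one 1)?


P(no 1)^4 = (3/4)^4 = 81/256
P(≥1) = 1 - 81/256 = 175/256

P = 175/256 ≈ 68.36%


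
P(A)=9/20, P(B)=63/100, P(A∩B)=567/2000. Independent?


P(A)×P(B) = 567/2000
P(A∩B) = 567/2000
Equal ✓ → Independent

Yes, independent


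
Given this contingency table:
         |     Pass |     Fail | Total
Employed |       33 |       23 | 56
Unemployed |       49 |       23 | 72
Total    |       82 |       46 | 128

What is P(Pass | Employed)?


P(Pass | Employed) = 33/(33+23) = 33/56

P(Pass|Employed) = 33/56 ≈ 58.93%


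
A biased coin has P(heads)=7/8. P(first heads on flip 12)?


Geometric: P(X=12) = (1-p)^(k-1)×p = (1/8)^11×7/8 = 7/68719476736

P(X=12) = 7/68719476736 ≈ 0.00%


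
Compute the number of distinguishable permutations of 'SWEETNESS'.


Letters: 9, freq: {'S': 3, 'W': 1, 'E': 3, 'T': 1, 'N': 1}
9!/(3!×1!×3!×1!×1!) = 362880/36 = 10080

10080


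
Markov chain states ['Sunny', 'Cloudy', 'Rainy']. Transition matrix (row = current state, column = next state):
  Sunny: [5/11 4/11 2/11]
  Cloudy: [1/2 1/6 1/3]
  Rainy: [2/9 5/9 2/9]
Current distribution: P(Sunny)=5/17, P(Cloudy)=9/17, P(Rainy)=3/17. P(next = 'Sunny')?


P(next=Sunny) = Σᵢ P(now=i)×P(i→Sunny)
= 5/17×5/11 + 9/17×1/2 + 3/17×2/9
= 25/187 + 9/34 + 2/51 = 491/1122

P = 491/1122 ≈ 0.4376


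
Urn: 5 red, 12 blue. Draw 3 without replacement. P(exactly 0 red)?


Hypergeometric: C(5,0)×C(12,3)/C(17,3)
= 1×220/680 = 11/34

P(X=0) = 11/34 ≈ 32.35%


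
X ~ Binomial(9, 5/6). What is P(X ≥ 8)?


P(X ≥ 8) = Σ P(X=i) for i=8..9
P(X=8) = 390625/1119744
P(X=9) = 1953125/10077696
Sum = 2734375/5038848

P(X ≥ 8) = 2734375/5038848 ≈ 54.27%


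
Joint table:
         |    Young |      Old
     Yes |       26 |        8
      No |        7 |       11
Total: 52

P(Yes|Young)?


P(Yes|Young) = 26/(26+7) = 26/33

P = 26/33 ≈ 78.79%


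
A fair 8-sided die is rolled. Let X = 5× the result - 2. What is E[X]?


E[die] = (1+8)/2 = 9/2
E[X] = 5×9/2 - 2 = 41/2

E[X] = 41/2


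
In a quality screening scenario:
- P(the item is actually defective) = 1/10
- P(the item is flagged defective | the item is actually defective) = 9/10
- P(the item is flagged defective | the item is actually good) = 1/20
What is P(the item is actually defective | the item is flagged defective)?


Using Bayes' theorem:
P(A|B) = P(B|A)·P(A) / P(B)

P(the item is flagged defective) = 9/10 × 1/10 + 1/20 × 9/10
= 9/100 + 9/200 = 27/200

P(the item is actually defective|the item is flagged defective) = (9/100) / (27/200) = 2/3

P(the item is actually defective|the item is flagged defective) = 2/3 ≈ 66.67%


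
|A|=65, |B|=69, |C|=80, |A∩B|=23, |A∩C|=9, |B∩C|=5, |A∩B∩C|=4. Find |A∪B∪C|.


|A∪B∪C| = 65+69+80-23-9-5+4 = 181

|A∪B∪C| = 181


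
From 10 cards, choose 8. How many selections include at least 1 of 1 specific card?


Complement: C(10,8) - C(9,8) = 45 - 9 = 36

36


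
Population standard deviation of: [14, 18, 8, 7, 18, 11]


Mean = 76/6 = 38/3
  (14-38/3)²=16/9
  (18-38/3)²=256/9
  (8-38/3)²=196/9
  (7-38/3)²=289/9
  (18-38/3)²=256/9
  (11-38/3)²=25/9
Σ(x-μ)² = 346/3
σ² = (346/3)/6 = 173/9

σ = √(173/9) ≈ 4.3843


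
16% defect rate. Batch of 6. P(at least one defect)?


P(all good) = (21/25)^6 = 85766121/244140625
P(≥1 defect) = 158374504/244140625

P = 158374504/244140625 ≈ 64.87%


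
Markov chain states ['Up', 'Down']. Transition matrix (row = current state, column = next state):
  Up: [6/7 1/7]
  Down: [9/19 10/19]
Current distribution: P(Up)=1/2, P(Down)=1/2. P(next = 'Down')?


P(next=Down) = Σᵢ P(now=i)×P(i→Down)
= 1/2×1/7 + 1/2×10/19
= 1/14 + 5/19 = 89/266

P = 89/266 ≈ 0.3346


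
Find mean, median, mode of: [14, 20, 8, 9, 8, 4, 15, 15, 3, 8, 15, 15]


Sorted: [3, 4, 8, 8, 8, 9, 14, 15, 15, 15, 15, 20]
Mean = 134/12 = 67/6
Median = 23/2
Freq: {14: 1, 20: 1, 8: 3, 9: 1, 4: 1, 15: 4, 3: 1}
Mode: [15]

Mean=67/6, Median=23/2, Mode=15


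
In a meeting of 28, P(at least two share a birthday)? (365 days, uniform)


P(all different) = Π(365-i)/365 for i=0..27
= 0.345539
P(match) = 1 - 0.345539 = 0.654461

P ≈ 0.6545 ≈ 65.45%


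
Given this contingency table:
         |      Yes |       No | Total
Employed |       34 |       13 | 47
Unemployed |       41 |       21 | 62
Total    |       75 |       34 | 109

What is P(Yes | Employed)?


P(Yes | Employed) = 34/(34+13) = 34/47

P(Yes|Employed) = 34/47 ≈ 72.34%


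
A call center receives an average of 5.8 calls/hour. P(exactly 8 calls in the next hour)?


Poisson(λ=5.8): P(X=8) = e^(-λ)×λ^k/k!
= e^(-5.8) × 5.8^8 / 8!
≈ 0.003027554745 × 1280630.81718 / 40320 ≈ 0.096160

P(X=8) ≈ 0.096160 ≈ 9.62%


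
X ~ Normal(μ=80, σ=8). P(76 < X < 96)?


z₁=(76-80)/8=-0.5, z₂=(96-80)/8=2.0
P = Φ(2.0) - Φ(-0.5) = 0.977250 - 0.308538 = 0.668712 ≈ 0.6687

P(76 < X < 96) ≈ 0.6687


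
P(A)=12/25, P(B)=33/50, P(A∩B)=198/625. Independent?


P(A)×P(B) = 198/625
P(A∩B) = 198/625
Equal ✓ → Independent

Yes, independent


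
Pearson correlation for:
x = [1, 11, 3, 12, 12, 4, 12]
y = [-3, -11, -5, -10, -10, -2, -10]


n=7, Σx=55, Σy=-51, Σxy=-507, Σx²=579, Σy²=459
r = (7×(-507) - 55×(-51))/√((7×579 - 55²)(7×459 - (-51)²))
= -744/√(1028×612) = -744/√629136 ≈ -744/793.1809 ≈ -0.9380

r ≈ -0.9380


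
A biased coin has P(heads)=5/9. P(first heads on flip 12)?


Geometric: P(X=12) = (1-p)^(k-1)×p = (4/9)^11×5/9 = 20971520/282429536481

P(X=12) = 20971520/282429536481 ≈ 0.01%


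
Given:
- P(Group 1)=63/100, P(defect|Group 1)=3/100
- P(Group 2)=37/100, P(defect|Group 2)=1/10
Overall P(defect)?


P(B) = Σ P(B|Aᵢ)×P(Aᵢ)
  3/100×63/100 = 189/10000
  1/10×37/100 = 37/1000
Sum = 559/10000

P(defect) = 559/10000 ≈ 5.59%


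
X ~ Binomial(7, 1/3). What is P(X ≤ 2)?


P(X ≤ 2) = Σ P(X=i) for i=0..2
P(X=0) = 128/2187
P(X=1) = 448/2187
P(X=2) = 224/729
Sum = 416/729

P(X ≤ 2) = 416/729 ≈ 57.06%


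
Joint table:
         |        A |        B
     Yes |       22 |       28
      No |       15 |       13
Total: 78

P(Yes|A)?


P(Yes|A) = 22/(22+15) = 22/37

P = 22/37 ≈ 59.46%


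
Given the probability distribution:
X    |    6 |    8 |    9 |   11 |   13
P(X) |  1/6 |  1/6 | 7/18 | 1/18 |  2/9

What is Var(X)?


E[X] = 28/3
E[X²] = 832/9
Var(X) = E[X²] - (E[X])² = 832/9 - 784/9 = 16/3

Var(X) = 16/3 ≈ 5.3333


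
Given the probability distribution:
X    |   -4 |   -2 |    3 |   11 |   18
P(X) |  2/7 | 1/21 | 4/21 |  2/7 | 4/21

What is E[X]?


E[X] = Σ x·P(X=x)
= (-4)×(2/7) + (-2)×(1/21) + (3)×(4/21) + (11)×(2/7) + (18)×(4/21)
= 124/21

E[X] = 124/21


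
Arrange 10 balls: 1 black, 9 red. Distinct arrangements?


10!/(1!×9!) = 10

10


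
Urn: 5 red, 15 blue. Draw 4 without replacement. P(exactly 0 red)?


Hypergeometric: C(5,0)×C(15,4)/C(20,4)
= 1×1365/4845 = 91/323

P(X=0) = 91/323 ≈ 28.17%


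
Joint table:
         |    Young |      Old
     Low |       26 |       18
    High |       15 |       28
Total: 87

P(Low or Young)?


P(Low∨Young) = P(Low) + P(Young) - P(Low∧Young)
= (44 + 41 - 26)/87 = 59/87

P = 59/87 ≈ 67.82%


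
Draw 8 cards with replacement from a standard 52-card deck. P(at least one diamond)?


P(not a diamond) = 39/52 = 3/4
P(none in 8 draws) = (3/4)^8 = 6561/65536
P(≥1 diamond) = 1 - 6561/65536 = 58975/65536

P = 58975/65536 ≈ 89.99%


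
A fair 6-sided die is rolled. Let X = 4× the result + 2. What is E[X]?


E[die] = (1+6)/2 = 7/2
E[X] = 4×7/2 + 2 = 16

E[X] = 16


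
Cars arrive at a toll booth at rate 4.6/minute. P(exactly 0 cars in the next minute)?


Poisson(λ=4.6): P(X=0) = e^(-λ)×λ^k/k!
= e^(-4.6) × 4.6^0 / 0!
≈ 0.01005183574 × 1 / 1 ≈ 0.010052

P(X=0) ≈ 0.010052 ≈ 1.01%


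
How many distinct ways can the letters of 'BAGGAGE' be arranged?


Letters: 7, freq: {'B': 1, 'A': 2, 'G': 3, 'E': 1}
7!/(1!×2!×3!×1!) = 5040/12 = 420

420


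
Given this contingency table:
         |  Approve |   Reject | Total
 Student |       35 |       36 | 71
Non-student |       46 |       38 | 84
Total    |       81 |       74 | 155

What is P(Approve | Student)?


P(Approve | Student) = 35/(35+36) = 35/71

P(Approve|Student) = 35/71 ≈ 49.30%


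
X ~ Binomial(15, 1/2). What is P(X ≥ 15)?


P(X ≥ 15) = Σ P(X=i) for i=15..15
P(X=15) = 1/32768
Sum = 1/32768

P(X ≥ 15) = 1/32768 ≈ 0.00%


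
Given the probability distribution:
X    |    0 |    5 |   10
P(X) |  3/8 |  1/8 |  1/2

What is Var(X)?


E[X] = 45/8
E[X²] = 425/8
Var(X) = E[X²] - (E[X])² = 425/8 - 2025/64 = 1375/64

Var(X) = 1375/64 ≈ 21.4844


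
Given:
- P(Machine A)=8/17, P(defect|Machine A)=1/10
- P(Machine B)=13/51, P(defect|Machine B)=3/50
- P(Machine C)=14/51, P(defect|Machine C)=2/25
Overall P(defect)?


P(B) = Σ P(B|Aᵢ)×P(Aᵢ)
  1/10×8/17 = 4/85
  3/50×13/51 = 13/850
  2/25×14/51 = 28/1275
Sum = 43/510

P(defect) = 43/510 ≈ 8.43%


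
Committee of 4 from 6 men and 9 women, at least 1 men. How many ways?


Count by #men:
  1M,3W: C(6,1)×C(9,3)=504
  2M,2W: C(6,2)×C(9,2)=540
  3M,1W: C(6,3)×C(9,1)=180
  4M,0W: C(6,4)×C(9,0)=15
Total = 1239

1239


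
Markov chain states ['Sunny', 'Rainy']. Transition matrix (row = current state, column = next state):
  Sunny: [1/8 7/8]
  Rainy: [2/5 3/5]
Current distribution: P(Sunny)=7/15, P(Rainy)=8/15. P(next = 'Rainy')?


P(next=Rainy) = Σᵢ P(now=i)×P(i→Rainy)
= 7/15×7/8 + 8/15×3/5
= 49/120 + 8/25 = 437/600

P = 437/600 ≈ 0.7283


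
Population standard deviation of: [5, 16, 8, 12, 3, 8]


Mean = 52/6 = 26/3
  (5-26/3)²=121/9
  (16-26/3)²=484/9
  (8-26/3)²=4/9
  (12-26/3)²=100/9
  (3-26/3)²=289/9
  (8-26/3)²=4/9
Σ(x-μ)² = 334/3
σ² = (334/3)/6 = 167/9

σ = √(167/9) ≈ 4.3076


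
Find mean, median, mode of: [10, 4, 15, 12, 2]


Sorted: [2, 4, 10, 12, 15]
Mean = 43/5
Median = 10
Freq: {10: 1, 4: 1, 15: 1, 12: 1, 2: 1}
Mode: No mode

Mean=43/5, Median=10, Mode=No mode


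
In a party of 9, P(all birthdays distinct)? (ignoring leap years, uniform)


P(all different) = Π(365-i)/365 for i=0..8
= (365/365)×(364/365)×...×(357/365)
= 0.905376

P ≈ 0.9054 ≈ 90.54%


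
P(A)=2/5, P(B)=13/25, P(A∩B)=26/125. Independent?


P(A)×P(B) = 26/125
P(A∩B) = 26/125
Equal ✓ → Independent

Yes, independent


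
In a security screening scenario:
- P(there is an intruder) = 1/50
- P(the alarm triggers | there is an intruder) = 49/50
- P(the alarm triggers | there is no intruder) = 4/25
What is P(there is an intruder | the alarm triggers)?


Using Bayes' theorem:
P(A|B) = P(B|A)·P(A) / P(B)

P(the alarm triggers) = 49/50 × 1/50 + 4/25 × 49/50
= 49/2500 + 98/625 = 441/2500

P(there is an intruder|the alarm triggers) = (49/2500) / (441/2500) = 1/9

P(there is an intruder|the alarm triggers) = 1/9 ≈ 11.11%


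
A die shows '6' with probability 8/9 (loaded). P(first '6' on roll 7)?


Geometric: P(X=7) = (1-p)^(k-1)×p = (1/9)^6×8/9 = 8/4782969

P(X=7) = 8/4782969 ≈ 0.00%


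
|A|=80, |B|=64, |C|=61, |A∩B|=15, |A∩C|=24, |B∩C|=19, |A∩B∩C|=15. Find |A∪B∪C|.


|A∪B∪C| = 80+64+61-15-24-19+15 = 162

|A∪B∪C| = 162


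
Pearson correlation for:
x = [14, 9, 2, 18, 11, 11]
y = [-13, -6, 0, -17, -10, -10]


n=6, Σx=65, Σy=-56, Σxy=-762, Σx²=847, Σy²=694
r = (6×(-762) - 65×(-56))/√((6×847 - 65²)(6×694 - (-56)²))
= -932/√(857×1028) = -932/√880996 ≈ -932/938.6139 ≈ -0.9930

r ≈ -0.9930


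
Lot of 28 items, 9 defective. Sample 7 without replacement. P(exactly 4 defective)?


Hypergeometric: C(9,4)×C(19,3)/C(28,7)
= 126×969/1184040 = 6783/65780

P(X=4) = 6783/65780 ≈ 10.31%


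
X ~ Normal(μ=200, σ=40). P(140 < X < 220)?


z₁=(140-200)/40=-1.5, z₂=(220-200)/40=0.5
P = Φ(0.5) - Φ(-1.5) = 0.691462 - 0.066807 = 0.624655 ≈ 0.6247

P(140 < X < 220) ≈ 0.6247


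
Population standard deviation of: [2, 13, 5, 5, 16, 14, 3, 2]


Mean = 60/8 = 15/2
  (2-15/2)²=121/4
  (13-15/2)²=121/4
  (5-15/2)²=25/4
  (5-15/2)²=25/4
  (16-15/2)²=289/4
  (14-15/2)²=169/4
  (3-15/2)²=81/4
  (2-15/2)²=121/4
Σ(x-μ)² = 238
σ² = 238/8 = 119/4

σ = √(119/4) ≈ 5.4544
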